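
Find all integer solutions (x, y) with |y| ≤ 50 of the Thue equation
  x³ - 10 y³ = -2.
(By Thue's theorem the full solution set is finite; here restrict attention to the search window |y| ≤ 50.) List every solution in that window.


The equation is x³ - 10y³ = -2. For fixed y, x³ = 10·y³ − 2, so a solution requires the RHS to be a perfect cube.
Strategy: iterate y from -50 to 50, compute RHS = 10·y³ − 2, and check whether it is a (positive or negative) perfect cube.
Check small values of y:
  y = 0: RHS = -2 is not a perfect cube.
  y = 1: RHS = 8 = (2)³ ⇒ x = 2 works.
  y = -1: RHS = -12 is not a perfect cube.
  y = 2: RHS = 78 is not a perfect cube.
  y = -2: RHS = -82 is not a perfect cube.
  y = 3: RHS = 268 is not a perfect cube.
  y = -3: RHS = -272 is not a perfect cube.
Continuing the search up to |y| = 50 finds no further solutions beyond those listed.
Collected solutions: (2, 1).

Solutions (with |y| ≤ 50): (2, 1).


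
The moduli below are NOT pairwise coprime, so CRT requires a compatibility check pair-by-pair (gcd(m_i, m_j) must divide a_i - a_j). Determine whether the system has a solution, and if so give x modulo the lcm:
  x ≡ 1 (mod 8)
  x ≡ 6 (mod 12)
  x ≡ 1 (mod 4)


Moduli 8, 12, 4 are not pairwise coprime, so CRT works modulo lcm(m_i) when all pairwise compatibility conditions hold.
Pairwise compatibility: gcd(m_i, m_j) must divide a_i - a_j for every pair.
Merge one congruence at a time:
  Start: x ≡ 1 (mod 8).
  Combine with x ≡ 6 (mod 12): gcd(8, 12) = 4, and 6 - 1 = 5 is NOT divisible by 4.
    ⇒ system is inconsistent (no integer solution).

No solution (the system is inconsistent).


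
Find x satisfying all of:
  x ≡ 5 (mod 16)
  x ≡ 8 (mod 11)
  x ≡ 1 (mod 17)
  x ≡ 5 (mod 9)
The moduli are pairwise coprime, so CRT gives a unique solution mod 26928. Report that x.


Product of moduli M = 16 · 11 · 17 · 9 = 26928.
Merge one congruence at a time:
  Start: x ≡ 5 (mod 16).
  Combine with x ≡ 8 (mod 11); new modulus lcm = 176.
    Write x = 5 + 16·t and substitute into x ≡ 8 (mod 11): 16·t ≡ 8 − 5 = 3 (mod 11).
    Reduce coefficients mod 11: 5·t ≡ 3 (mod 11).
    The inverse of 5 mod 11 is 9 (since 5·9 = 45 = 4·11 + 1), so t ≡ 9·3 = 27 ≡ 5 (mod 11).
    Then x = 5 + 16·5 = 85, valid modulo lcm(16, 11) = 176: x ≡ 85 (mod 176).
  Combine with x ≡ 1 (mod 17); new modulus lcm = 2992.
    Write x = 85 + 176·t and substitute into x ≡ 1 (mod 17): 176·t ≡ 1 − 85 = -84 (mod 17).
    Reduce coefficients mod 17: 6·t ≡ 1 (mod 17).
    The inverse of 6 mod 17 is 3 (since 6·3 = 18 = 1·17 + 1), so t ≡ 3·1 = 3 ≡ 3 (mod 17).
    Then x = 85 + 176·3 = 613, valid modulo lcm(176, 17) = 2992: x ≡ 613 (mod 2992).
  Combine with x ≡ 5 (mod 9); new modulus lcm = 26928.
    Write x = 613 + 2992·t and substitute into x ≡ 5 (mod 9): 2992·t ≡ 5 − 613 = -608 (mod 9).
    Reduce coefficients mod 9: 4·t ≡ 4 (mod 9).
    The inverse of 4 mod 9 is 7 (since 4·7 = 28 = 3·9 + 1), so t ≡ 7·4 = 28 ≡ 1 (mod 9).
    Then x = 613 + 2992·1 = 3605, valid modulo lcm(2992, 9) = 26928: x ≡ 3605 (mod 26928).
Verify against each original: 3605 mod 16 = 5, 3605 mod 11 = 8, 3605 mod 17 = 1, 3605 mod 9 = 5.

x ≡ 3605 (mod 26928).


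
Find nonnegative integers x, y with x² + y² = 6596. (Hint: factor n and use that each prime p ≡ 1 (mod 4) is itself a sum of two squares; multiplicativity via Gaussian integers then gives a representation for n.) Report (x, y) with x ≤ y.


Step 1: Factor n = 6596 = 2^2 · 17 · 97.
Step 2: Check the mod-4 condition on each prime factor: 2 = 2 (special); 17 ≡ 1 (mod 4), exponent 1; 97 ≡ 1 (mod 4), exponent 1.
All primes ≡ 3 (mod 4) appear to even exponent (or don't appear), so by the two-squares theorem n IS expressible as a sum of two squares.
Step 3: Build a representation. Group n = k² · m with k = 2 and m = 17 · 97 = 1649 (a product of primes ≡ 1 (mod 4)); a representation of m scales to one of n via (k·x)² + (k·y)² = k²(x² + y²). Each prime p ≡ 1 (mod 4) is itself a sum of two squares; find a² by testing p − a² for a perfect square:
  17: 17 − 1² = 16 = 4² ⇒ 17 = 1² + 4².
  97: 97 − 1² = 96, 97 − 2² = 93, 97 − 3² = 88, 97 − 4² = 81 = 9² ⇒ 97 = 4² + 9².
  Combine using the Brahmagupta–Fibonacci identity (a² + b²)(c² + d²) = (ac − bd)² + (ad + bc)² = (ac + bd)² + (ad − bc)²:
  17 · 97 = 1649: from (1² + 4²)(4² + 9²), take (1·4 − 4·9, 1·9 + 4·4) = (4 − 36, 9 + 16) = (-32, 25); dropping signs (only squares matter) gives (32, 25); check 32² + 25² = 1024 + 625 = 1649 ✓.
  Scale by k = 2: (2·32, 2·25) = (64, 50).
Step 4: Order so x ≤ y and verify: 50² + 64² = 2500 + 4096 = 6596 = n. ✓

n = 6596 = 50² + 64² (one valid representation with x ≤ y).


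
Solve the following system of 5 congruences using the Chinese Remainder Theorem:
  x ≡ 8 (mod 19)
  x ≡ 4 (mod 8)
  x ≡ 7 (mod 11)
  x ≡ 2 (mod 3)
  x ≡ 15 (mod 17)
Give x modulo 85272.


Product of moduli M = 19 · 8 · 11 · 3 · 17 = 85272.
Merge one congruence at a time:
  Start: x ≡ 8 (mod 19).
  Combine with x ≡ 4 (mod 8); new modulus lcm = 152.
    Write x = 8 + 19·t and substitute into x ≡ 4 (mod 8): 19·t ≡ 4 − 8 = -4 (mod 8).
    Reduce coefficients mod 8: 3·t ≡ 4 (mod 8).
    The inverse of 3 mod 8 is 3 (since 3·3 = 9 = 1·8 + 1), so t ≡ 3·4 = 12 ≡ 4 (mod 8).
    Then x = 8 + 19·4 = 84, valid modulo lcm(19, 8) = 152: x ≡ 84 (mod 152).
  Combine with x ≡ 7 (mod 11); new modulus lcm = 1672.
    Write x = 84 + 152·t and substitute into x ≡ 7 (mod 11): 152·t ≡ 7 − 84 = -77 (mod 11).
    Reduce coefficients mod 11: 9·t ≡ 0 (mod 11).
    The inverse of 9 mod 11 is 5 (since 9·5 = 45 = 4·11 + 1), so t ≡ 5·0 = 0 ≡ 0 (mod 11).
    Then x = 84 + 152·0 = 84, valid modulo lcm(152, 11) = 1672: x ≡ 84 (mod 1672).
  Combine with x ≡ 2 (mod 3); new modulus lcm = 5016.
    Write x = 84 + 1672·t and substitute into x ≡ 2 (mod 3): 1672·t ≡ 2 − 84 = -82 (mod 3).
    Reduce coefficients mod 3: 1·t ≡ 2 (mod 3).
    So t ≡ 2 (mod 3).
    Then x = 84 + 1672·2 = 3428, valid modulo lcm(1672, 3) = 5016: x ≡ 3428 (mod 5016).
  Combine with x ≡ 15 (mod 17); new modulus lcm = 85272.
    Write x = 3428 + 5016·t and substitute into x ≡ 15 (mod 17): 5016·t ≡ 15 − 3428 = -3413 (mod 17).
    Reduce coefficients mod 17: 1·t ≡ 4 (mod 17).
    So t ≡ 4 (mod 17).
    Then x = 3428 + 5016·4 = 23492, valid modulo lcm(5016, 17) = 85272: x ≡ 23492 (mod 85272).
Verify against each original: 23492 mod 19 = 8, 23492 mod 8 = 4, 23492 mod 11 = 7, 23492 mod 3 = 2, 23492 mod 17 = 15.

x ≡ 23492 (mod 85272).


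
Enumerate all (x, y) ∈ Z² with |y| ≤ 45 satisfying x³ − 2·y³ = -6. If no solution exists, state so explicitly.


The equation is x³ - 2y³ = -6. For fixed y, x³ = 2·y³ − 6, so a solution requires the RHS to be a perfect cube.
Strategy: iterate y from -45 to 45, compute RHS = 2·y³ − 6, and check whether it is a (positive or negative) perfect cube.
Check small values of y:
  y = 0: RHS = -6 is not a perfect cube.
  y = 1: RHS = -4 is not a perfect cube.
  y = -1: RHS = -8 = (-2)³ ⇒ x = -2 works.
  y = 2: RHS = 10 is not a perfect cube.
  y = -2: RHS = -22 is not a perfect cube.
  y = 3: RHS = 48 is not a perfect cube.
  y = -3: RHS = -60 is not a perfect cube.
Continuing the search up to |y| = 45 finds no further solutions beyond those listed.
Collected solutions: (-2, -1).

Solutions (with |y| ≤ 45): (-2, -1).


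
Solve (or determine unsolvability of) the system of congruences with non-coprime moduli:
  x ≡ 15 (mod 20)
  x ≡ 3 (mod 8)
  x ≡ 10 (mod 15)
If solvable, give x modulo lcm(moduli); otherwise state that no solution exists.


Moduli 20, 8, 15 are not pairwise coprime, so CRT works modulo lcm(m_i) when all pairwise compatibility conditions hold.
Pairwise compatibility: gcd(m_i, m_j) must divide a_i - a_j for every pair.
Merge one congruence at a time:
  Start: x ≡ 15 (mod 20).
  Combine with x ≡ 3 (mod 8): gcd(20, 8) = 4; 3 - 15 = -12, which IS divisible by 4, so compatible.
    Write x = 15 + 20·t and substitute into x ≡ 3 (mod 8): 20·t ≡ 3 − 15 = -12 (mod 8).
    Divide the congruence (and modulus) by g = 4: 5·t ≡ -3 (mod 2).
    Reduce coefficients mod 2: 1·t ≡ 1 (mod 2).
    So t ≡ 1 (mod 2).
    Then x = 15 + 20·1 = 35, valid modulo lcm(20, 8) = 40: x ≡ 35 (mod 40).
  Combine with x ≡ 10 (mod 15): gcd(40, 15) = 5; 10 - 35 = -25, which IS divisible by 5, so compatible.
    Write x = 35 + 40·t and substitute into x ≡ 10 (mod 15): 40·t ≡ 10 − 35 = -25 (mod 15).
    Divide the congruence (and modulus) by g = 5: 8·t ≡ -5 (mod 3).
    Reduce coefficients mod 3: 2·t ≡ 1 (mod 3).
    The inverse of 2 mod 3 is 2 (since 2·2 = 4 = 1·3 + 1), so t ≡ 2·1 = 2 ≡ 2 (mod 3).
    Then x = 35 + 40·2 = 115, valid modulo lcm(40, 15) = 120: x ≡ 115 (mod 120).
Verify: 115 mod 20 = 15, 115 mod 8 = 3, 115 mod 15 = 10.

x ≡ 115 (mod 120).


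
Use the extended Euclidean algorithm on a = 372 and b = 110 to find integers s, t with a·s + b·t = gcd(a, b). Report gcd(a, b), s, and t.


Euclidean algorithm on (372, 110) — divide until remainder is 0:
  372 = 3 · 110 + 42
  110 = 2 · 42 + 26
  42 = 1 · 26 + 16
  26 = 1 · 16 + 10
  16 = 1 · 10 + 6
  10 = 1 · 6 + 4
  6 = 1 · 4 + 2
  4 = 2 · 2 + 0
gcd(372, 110) = 2.
Track Bezout coefficients alongside the remainders: start with r₀ = 372 = a·1 + b·0 (s = 1, t = 0) and r₁ = 110 = a·0 + b·1 (s = 0, t = 1); each new remainder r_{k+1} = r_{k-1} − q_k·r_k inherits s_{k+1} = s_{k-1} − q_k·s_k, t_{k+1} = t_{k-1} − q_k·t_k, so r_k = a·s_k + b·t_k at every step:
  q = 3: r = 42, s = 1 − 3·0 = 1, t = 0 − 3·1 = -3  (check: 372·1 + 110·(-3) = 42)
  q = 2: r = 26, s = 0 − 2·1 = -2, t = 1 − 2·(-3) = 7  (check: 372·(-2) + 110·7 = 26)
  q = 1: r = 16, s = 1 − 1·(-2) = 3, t = -3 − 1·7 = -10  (check: 372·3 + 110·(-10) = 16)
  q = 1: r = 10, s = -2 − 1·3 = -5, t = 7 − 1·(-10) = 17  (check: 372·(-5) + 110·17 = 10)
  q = 1: r = 6, s = 3 − 1·(-5) = 8, t = -10 − 1·17 = -27  (check: 372·8 + 110·(-27) = 6)
  q = 1: r = 4, s = -5 − 1·8 = -13, t = 17 − 1·(-27) = 44  (check: 372·(-13) + 110·44 = 4)
  q = 1: r = 2, s = 8 − 1·(-13) = 21, t = -27 − 1·44 = -71  (check: 372·21 + 110·(-71) = 2)
The row with r = 2 (the gcd) gives the Bezout coefficients s = 21, t = -71.
Result: 372 · (21) + 110 · (-71) = 2.

gcd(372, 110) = 2; s = 21, t = -71 (check: 372·21 + 110·(-71) = 2).


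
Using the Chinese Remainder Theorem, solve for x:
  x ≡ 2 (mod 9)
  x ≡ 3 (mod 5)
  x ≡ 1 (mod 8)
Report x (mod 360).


Moduli 9, 5, 8 are pairwise coprime; by CRT there is a unique solution modulo M = 9 · 5 · 8 = 360.
Solve pairwise, accumulating the modulus:
  Start with x ≡ 2 (mod 9).
  Combine with x ≡ 3 (mod 5): since gcd(9, 5) = 1, we get a unique residue mod 45.
    Write x = 2 + 9·t and substitute into x ≡ 3 (mod 5): 9·t ≡ 3 − 2 = 1 (mod 5).
    Reduce coefficients mod 5: 4·t ≡ 1 (mod 5).
    The inverse of 4 mod 5 is 4 (since 4·4 = 16 = 3·5 + 1), so t ≡ 4·1 = 4 ≡ 4 (mod 5).
    Then x = 2 + 9·4 = 38, valid modulo lcm(9, 5) = 45: x ≡ 38 (mod 45).
  Combine with x ≡ 1 (mod 8): since gcd(45, 8) = 1, we get a unique residue mod 360.
    Write x = 38 + 45·t and substitute into x ≡ 1 (mod 8): 45·t ≡ 1 − 38 = -37 (mod 8).
    Reduce coefficients mod 8: 5·t ≡ 3 (mod 8).
    The inverse of 5 mod 8 is 5 (since 5·5 = 25 = 3·8 + 1), so t ≡ 5·3 = 15 ≡ 7 (mod 8).
    Then x = 38 + 45·7 = 353, valid modulo lcm(45, 8) = 360: x ≡ 353 (mod 360).
Verify: 353 mod 9 = 2 ✓, 353 mod 5 = 3 ✓, 353 mod 8 = 1 ✓.

x ≡ 353 (mod 360).


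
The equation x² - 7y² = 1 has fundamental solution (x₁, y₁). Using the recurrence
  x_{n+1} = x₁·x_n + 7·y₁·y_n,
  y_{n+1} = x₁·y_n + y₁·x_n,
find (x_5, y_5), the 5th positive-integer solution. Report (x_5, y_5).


Step 1: Find the fundamental solution (x₁, y₁) of x² - 7y² = 1.
  Expand √7 as a continued fraction. a₀ = ⌊√7⌋ = 2; iterate m_{k+1} = d_k·a_k − m_k, d_{k+1} = (7 − m_{k+1}²)/d_k, a_{k+1} = ⌊(a₀ + m_{k+1})/d_{k+1}⌋ (starting m₀ = 0, d₀ = 1), with convergents p_k = a_k·p_{k-1} + p_{k-2}, q_k = a_k·q_{k-1} + q_{k-2} (p₋₁ = 1, q₋₁ = 0):
  k = 0: a₀ = 2; p₀/q₀ = 2/1; p₀² − 7·q₀² = 4 − 7 = -3.
  k = 1: m = 2, d = 3, a = ⌊(2 + 2)/3⌋ = 1; p/q = (1·2 + 1)/(1·1 + 0) = 3/1; p² − 7·q² = 9 − 7 = 2.
  k = 2: m = 1, d = 2, a = ⌊(2 + 1)/2⌋ = 1; p/q = (1·3 + 2)/(1·1 + 1) = 5/2; p² − 7·q² = 25 − 28 = -3.
  k = 3: m = 1, d = 3, a = ⌊(2 + 1)/3⌋ = 1; p/q = (1·5 + 3)/(1·2 + 1) = 8/3; p² − 7·q² = 64 − 63 = 1.
  The first convergent with p² − 7·q² = 1 gives the fundamental solution (x₁, y₁) = (8, 3).
Step 2: Apply the recurrence (x_{n+1}, y_{n+1}) = (x₁x_n + 7y₁y_n, x₁y_n + y₁x_n) repeatedly.
  From (x_1, y_1) = (8, 3): x_2 = 8·8 + 7·3·3 = 127; y_2 = 8·3 + 3·8 = 48.
  From (x_2, y_2) = (127, 48): x_3 = 8·127 + 7·3·48 = 2024; y_3 = 8·48 + 3·127 = 765.
  From (x_3, y_3) = (2024, 765): x_4 = 8·2024 + 7·3·765 = 32257; y_4 = 8·765 + 3·2024 = 12192.
  From (x_4, y_4) = (32257, 12192): x_5 = 8·32257 + 7·3·12192 = 514088; y_5 = 8·12192 + 3·32257 = 194307.
Step 3: Verify x_5² - 7·y_5² = 264286471744 - 264286471743 = 1 (should be 1). ✓

(x_1, y_1) = (8, 3); (x_5, y_5) = (514088, 194307).


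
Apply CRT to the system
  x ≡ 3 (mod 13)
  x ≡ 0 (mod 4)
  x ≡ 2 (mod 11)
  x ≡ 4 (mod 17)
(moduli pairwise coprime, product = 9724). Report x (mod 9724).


Product of moduli M = 13 · 4 · 11 · 17 = 9724.
Merge one congruence at a time:
  Start: x ≡ 3 (mod 13).
  Combine with x ≡ 0 (mod 4); new modulus lcm = 52.
    Write x = 3 + 13·t and substitute into x ≡ 0 (mod 4): 13·t ≡ 0 − 3 = -3 (mod 4).
    Reduce coefficients mod 4: 1·t ≡ 1 (mod 4).
    So t ≡ 1 (mod 4).
    Then x = 3 + 13·1 = 16, valid modulo lcm(13, 4) = 52: x ≡ 16 (mod 52).
  Combine with x ≡ 2 (mod 11); new modulus lcm = 572.
    Write x = 16 + 52·t and substitute into x ≡ 2 (mod 11): 52·t ≡ 2 − 16 = -14 (mod 11).
    Reduce coefficients mod 11: 8·t ≡ 8 (mod 11).
    The inverse of 8 mod 11 is 7 (since 8·7 = 56 = 5·11 + 1), so t ≡ 7·8 = 56 ≡ 1 (mod 11).
    Then x = 16 + 52·1 = 68, valid modulo lcm(52, 11) = 572: x ≡ 68 (mod 572).
  Combine with x ≡ 4 (mod 17); new modulus lcm = 9724.
    Write x = 68 + 572·t and substitute into x ≡ 4 (mod 17): 572·t ≡ 4 − 68 = -64 (mod 17).
    Reduce coefficients mod 17: 11·t ≡ 4 (mod 17).
    The inverse of 11 mod 17 is 14 (since 11·14 = 154 = 9·17 + 1), so t ≡ 14·4 = 56 ≡ 5 (mod 17).
    Then x = 68 + 572·5 = 2928, valid modulo lcm(572, 17) = 9724: x ≡ 2928 (mod 9724).
Verify against each original: 2928 mod 13 = 3, 2928 mod 4 = 0, 2928 mod 11 = 2, 2928 mod 17 = 4.

x ≡ 2928 (mod 9724).


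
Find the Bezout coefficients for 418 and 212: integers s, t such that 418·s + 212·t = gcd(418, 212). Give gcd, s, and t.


Euclidean algorithm on (418, 212) — divide until remainder is 0:
  418 = 1 · 212 + 206
  212 = 1 · 206 + 6
  206 = 34 · 6 + 2
  6 = 3 · 2 + 0
gcd(418, 212) = 2.
Track Bezout coefficients alongside the remainders: start with r₀ = 418 = a·1 + b·0 (s = 1, t = 0) and r₁ = 212 = a·0 + b·1 (s = 0, t = 1); each new remainder r_{k+1} = r_{k-1} − q_k·r_k inherits s_{k+1} = s_{k-1} − q_k·s_k, t_{k+1} = t_{k-1} − q_k·t_k, so r_k = a·s_k + b·t_k at every step:
  q = 1: r = 206, s = 1 − 1·0 = 1, t = 0 − 1·1 = -1  (check: 418·1 + 212·(-1) = 206)
  q = 1: r = 6, s = 0 − 1·1 = -1, t = 1 − 1·(-1) = 2  (check: 418·(-1) + 212·2 = 6)
  q = 34: r = 2, s = 1 − 34·(-1) = 35, t = -1 − 34·2 = -69  (check: 418·35 + 212·(-69) = 2)
The row with r = 2 (the gcd) gives the Bezout coefficients s = 35, t = -69.
Result: 418 · (35) + 212 · (-69) = 2.

gcd(418, 212) = 2; s = 35, t = -69 (check: 418·35 + 212·(-69) = 2).


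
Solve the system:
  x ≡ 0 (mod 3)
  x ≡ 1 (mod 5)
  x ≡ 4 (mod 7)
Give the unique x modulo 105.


Moduli 3, 5, 7 are pairwise coprime; by CRT there is a unique solution modulo M = 3 · 5 · 7 = 105.
Solve pairwise, accumulating the modulus:
  Start with x ≡ 0 (mod 3).
  Combine with x ≡ 1 (mod 5): since gcd(3, 5) = 1, we get a unique residue mod 15.
    Write x = 0 + 3·t and substitute into x ≡ 1 (mod 5): 3·t ≡ 1 − 0 = 1 (mod 5).
    The inverse of 3 mod 5 is 2 (since 3·2 = 6 = 1·5 + 1), so t ≡ 2·1 = 2 ≡ 2 (mod 5).
    Then x = 0 + 3·2 = 6, valid modulo lcm(3, 5) = 15: x ≡ 6 (mod 15).
  Combine with x ≡ 4 (mod 7): since gcd(15, 7) = 1, we get a unique residue mod 105.
    Write x = 6 + 15·t and substitute into x ≡ 4 (mod 7): 15·t ≡ 4 − 6 = -2 (mod 7).
    Reduce coefficients mod 7: 1·t ≡ 5 (mod 7).
    So t ≡ 5 (mod 7).
    Then x = 6 + 15·5 = 81, valid modulo lcm(15, 7) = 105: x ≡ 81 (mod 105).
Verify: 81 mod 3 = 0 ✓, 81 mod 5 = 1 ✓, 81 mod 7 = 4 ✓.

x ≡ 81 (mod 105).


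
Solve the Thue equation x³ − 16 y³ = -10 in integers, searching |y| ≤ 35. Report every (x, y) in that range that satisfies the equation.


The equation is x³ - 16y³ = -10. For fixed y, x³ = 16·y³ − 10, so a solution requires the RHS to be a perfect cube.
Strategy: iterate y from -35 to 35, compute RHS = 16·y³ − 10, and check whether it is a (positive or negative) perfect cube.
Check small values of y:
  y = 0: RHS = -10 is not a perfect cube.
  y = 1: RHS = 6 is not a perfect cube.
  y = -1: RHS = -26 is not a perfect cube.
  y = 2: RHS = 118 is not a perfect cube.
  y = -2: RHS = -138 is not a perfect cube.
  y = 3: RHS = 422 is not a perfect cube.
  y = -3: RHS = -442 is not a perfect cube.
Continuing the search up to |y| = 35 finds no solutions either.
No (x, y) in the scanned range satisfies the equation.

No integer solutions with |y| ≤ 35.


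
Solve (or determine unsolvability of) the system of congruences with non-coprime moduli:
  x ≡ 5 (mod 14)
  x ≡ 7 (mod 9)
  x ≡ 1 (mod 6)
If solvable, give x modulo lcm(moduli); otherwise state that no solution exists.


Moduli 14, 9, 6 are not pairwise coprime, so CRT works modulo lcm(m_i) when all pairwise compatibility conditions hold.
Pairwise compatibility: gcd(m_i, m_j) must divide a_i - a_j for every pair.
Merge one congruence at a time:
  Start: x ≡ 5 (mod 14).
  Combine with x ≡ 7 (mod 9): gcd(14, 9) = 1; 7 - 5 = 2, which IS divisible by 1, so compatible.
    Write x = 5 + 14·t and substitute into x ≡ 7 (mod 9): 14·t ≡ 7 − 5 = 2 (mod 9).
    Reduce coefficients mod 9: 5·t ≡ 2 (mod 9).
    The inverse of 5 mod 9 is 2 (since 5·2 = 10 = 1·9 + 1), so t ≡ 2·2 = 4 ≡ 4 (mod 9).
    Then x = 5 + 14·4 = 61, valid modulo lcm(14, 9) = 126: x ≡ 61 (mod 126).
  Combine with x ≡ 1 (mod 6): gcd(126, 6) = 6; 1 - 61 = -60, which IS divisible by 6, so compatible.
    Write x = 61 + 126·t and substitute into x ≡ 1 (mod 6): 126·t ≡ 1 − 61 = -60 (mod 6).
    Divide the congruence (and modulus) by g = 6: 21·t ≡ -10 (mod 1).
    Modulo 1 every t works; take t = 0.
    Then x = 61 + 126·0 = 61, valid modulo lcm(126, 6) = 126: x ≡ 61 (mod 126).
Verify: 61 mod 14 = 5, 61 mod 9 = 7, 61 mod 6 = 1.

x ≡ 61 (mod 126).


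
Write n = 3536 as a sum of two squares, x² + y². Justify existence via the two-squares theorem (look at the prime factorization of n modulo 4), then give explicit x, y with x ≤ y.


Step 1: Factor n = 3536 = 2^4 · 13 · 17.
Step 2: Check the mod-4 condition on each prime factor: 2 = 2 (special); 13 ≡ 1 (mod 4), exponent 1; 17 ≡ 1 (mod 4), exponent 1.
All primes ≡ 3 (mod 4) appear to even exponent (or don't appear), so by the two-squares theorem n IS expressible as a sum of two squares.
Step 3: Build a representation. Group n = k² · m with k = 4 and m = 13 · 17 = 221 (a product of primes ≡ 1 (mod 4)); a representation of m scales to one of n via (k·x)² + (k·y)² = k²(x² + y²). Each prime p ≡ 1 (mod 4) is itself a sum of two squares; find a² by testing p − a² for a perfect square:
  13: 13 − 1² = 12, 13 − 2² = 9 = 3² ⇒ 13 = 2² + 3².
  17: 17 − 1² = 16 = 4² ⇒ 17 = 1² + 4².
  Combine using the Brahmagupta–Fibonacci identity (a² + b²)(c² + d²) = (ac − bd)² + (ad + bc)² = (ac + bd)² + (ad − bc)²:
  13 · 17 = 221: from (2² + 3²)(1² + 4²), take (2·1 − 3·4, 2·4 + 3·1) = (2 − 12, 8 + 3) = (-10, 11); dropping signs (only squares matter) gives (10, 11); check 10² + 11² = 100 + 121 = 221 ✓.
  Scale by k = 4: (4·10, 4·11) = (40, 44).
Step 4: Order so x ≤ y and verify: 40² + 44² = 1600 + 1936 = 3536 = n. ✓

n = 3536 = 40² + 44² (one valid representation with x ≤ y).


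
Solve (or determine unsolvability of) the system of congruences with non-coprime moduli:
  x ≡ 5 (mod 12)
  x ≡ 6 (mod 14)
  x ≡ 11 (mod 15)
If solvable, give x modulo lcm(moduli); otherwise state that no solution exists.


Moduli 12, 14, 15 are not pairwise coprime, so CRT works modulo lcm(m_i) when all pairwise compatibility conditions hold.
Pairwise compatibility: gcd(m_i, m_j) must divide a_i - a_j for every pair.
Merge one congruence at a time:
  Start: x ≡ 5 (mod 12).
  Combine with x ≡ 6 (mod 14): gcd(12, 14) = 2, and 6 - 5 = 1 is NOT divisible by 2.
    ⇒ system is inconsistent (no integer solution).

No solution (the system is inconsistent).


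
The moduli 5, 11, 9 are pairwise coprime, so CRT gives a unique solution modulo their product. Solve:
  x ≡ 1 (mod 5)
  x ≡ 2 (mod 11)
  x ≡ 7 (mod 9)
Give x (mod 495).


Moduli 5, 11, 9 are pairwise coprime; by CRT there is a unique solution modulo M = 5 · 11 · 9 = 495.
Solve pairwise, accumulating the modulus:
  Start with x ≡ 1 (mod 5).
  Combine with x ≡ 2 (mod 11): since gcd(5, 11) = 1, we get a unique residue mod 55.
    Write x = 1 + 5·t and substitute into x ≡ 2 (mod 11): 5·t ≡ 2 − 1 = 1 (mod 11).
    The inverse of 5 mod 11 is 9 (since 5·9 = 45 = 4·11 + 1), so t ≡ 9·1 = 9 ≡ 9 (mod 11).
    Then x = 1 + 5·9 = 46, valid modulo lcm(5, 11) = 55: x ≡ 46 (mod 55).
  Combine with x ≡ 7 (mod 9): since gcd(55, 9) = 1, we get a unique residue mod 495.
    Write x = 46 + 55·t and substitute into x ≡ 7 (mod 9): 55·t ≡ 7 − 46 = -39 (mod 9).
    Reduce coefficients mod 9: 1·t ≡ 6 (mod 9).
    So t ≡ 6 (mod 9).
    Then x = 46 + 55·6 = 376, valid modulo lcm(55, 9) = 495: x ≡ 376 (mod 495).
Verify: 376 mod 5 = 1 ✓, 376 mod 11 = 2 ✓, 376 mod 9 = 7 ✓.

x ≡ 376 (mod 495).


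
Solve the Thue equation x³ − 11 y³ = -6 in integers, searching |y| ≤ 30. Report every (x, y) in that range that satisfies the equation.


The equation is x³ - 11y³ = -6. For fixed y, x³ = 11·y³ − 6, so a solution requires the RHS to be a perfect cube.
Strategy: iterate y from -30 to 30, compute RHS = 11·y³ − 6, and check whether it is a (positive or negative) perfect cube.
Check small values of y:
  y = 0: RHS = -6 is not a perfect cube.
  y = 1: RHS = 5 is not a perfect cube.
  y = -1: RHS = -17 is not a perfect cube.
  y = 2: RHS = 82 is not a perfect cube.
  y = -2: RHS = -94 is not a perfect cube.
  y = 3: RHS = 291 is not a perfect cube.
  y = -3: RHS = -303 is not a perfect cube.
Continuing the search up to |y| = 30 finds no solutions either.
No (x, y) in the scanned range satisfies the equation.

No integer solutions with |y| ≤ 30.


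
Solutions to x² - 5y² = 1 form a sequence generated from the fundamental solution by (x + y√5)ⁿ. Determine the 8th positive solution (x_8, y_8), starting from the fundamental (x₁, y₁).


Step 1: Find the fundamental solution (x₁, y₁) of x² - 5y² = 1.
  Expand √5 as a continued fraction. a₀ = ⌊√5⌋ = 2; iterate m_{k+1} = d_k·a_k − m_k, d_{k+1} = (5 − m_{k+1}²)/d_k, a_{k+1} = ⌊(a₀ + m_{k+1})/d_{k+1}⌋ (starting m₀ = 0, d₀ = 1), with convergents p_k = a_k·p_{k-1} + p_{k-2}, q_k = a_k·q_{k-1} + q_{k-2} (p₋₁ = 1, q₋₁ = 0):
  k = 0: a₀ = 2; p₀/q₀ = 2/1; p₀² − 5·q₀² = 4 − 5 = -1.
  k = 1: m = 2, d = 1, a = ⌊(2 + 2)/1⌋ = 4; p/q = (4·2 + 1)/(4·1 + 0) = 9/4; p² − 5·q² = 81 − 80 = 1.
  The first convergent with p² − 5·q² = 1 gives the fundamental solution (x₁, y₁) = (9, 4).
Step 2: Apply the recurrence (x_{n+1}, y_{n+1}) = (x₁x_n + 5y₁y_n, x₁y_n + y₁x_n) repeatedly.
  From (x_1, y_1) = (9, 4): x_2 = 9·9 + 5·4·4 = 161; y_2 = 9·4 + 4·9 = 72.
  From (x_2, y_2) = (161, 72): x_3 = 9·161 + 5·4·72 = 2889; y_3 = 9·72 + 4·161 = 1292.
  From (x_3, y_3) = (2889, 1292): x_4 = 9·2889 + 5·4·1292 = 51841; y_4 = 9·1292 + 4·2889 = 23184.
  From (x_4, y_4) = (51841, 23184): x_5 = 9·51841 + 5·4·23184 = 930249; y_5 = 9·23184 + 4·51841 = 416020.
  From (x_5, y_5) = (930249, 416020): x_6 = 9·930249 + 5·4·416020 = 16692641; y_6 = 9·416020 + 4·930249 = 7465176.
  From (x_6, y_6) = (16692641, 7465176): x_7 = 9·16692641 + 5·4·7465176 = 299537289; y_7 = 9·7465176 + 4·16692641 = 133957148.
  From (x_7, y_7) = (299537289, 133957148): x_8 = 9·299537289 + 5·4·133957148 = 5374978561; y_8 = 9·133957148 + 4·299537289 = 2403763488.
Step 3: Verify x_8² - 5·y_8² = 28890394531209630721 - 28890394531209630720 = 1 (should be 1). ✓

(x_1, y_1) = (9, 4); (x_8, y_8) = (5374978561, 2403763488).


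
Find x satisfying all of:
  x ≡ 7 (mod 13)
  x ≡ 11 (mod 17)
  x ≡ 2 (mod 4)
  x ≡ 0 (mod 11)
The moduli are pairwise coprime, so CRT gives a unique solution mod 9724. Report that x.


Product of moduli M = 13 · 17 · 4 · 11 = 9724.
Merge one congruence at a time:
  Start: x ≡ 7 (mod 13).
  Combine with x ≡ 11 (mod 17); new modulus lcm = 221.
    Write x = 7 + 13·t and substitute into x ≡ 11 (mod 17): 13·t ≡ 11 − 7 = 4 (mod 17).
    The inverse of 13 mod 17 is 4 (since 13·4 = 52 = 3·17 + 1), so t ≡ 4·4 = 16 ≡ 16 (mod 17).
    Then x = 7 + 13·16 = 215, valid modulo lcm(13, 17) = 221: x ≡ 215 (mod 221).
  Combine with x ≡ 2 (mod 4); new modulus lcm = 884.
    Write x = 215 + 221·t and substitute into x ≡ 2 (mod 4): 221·t ≡ 2 − 215 = -213 (mod 4).
    Reduce coefficients mod 4: 1·t ≡ 3 (mod 4).
    So t ≡ 3 (mod 4).
    Then x = 215 + 221·3 = 878, valid modulo lcm(221, 4) = 884: x ≡ 878 (mod 884).
  Combine with x ≡ 0 (mod 11); new modulus lcm = 9724.
    Write x = 878 + 884·t and substitute into x ≡ 0 (mod 11): 884·t ≡ 0 − 878 = -878 (mod 11).
    Reduce coefficients mod 11: 4·t ≡ 2 (mod 11).
    The inverse of 4 mod 11 is 3 (since 4·3 = 12 = 1·11 + 1), so t ≡ 3·2 = 6 ≡ 6 (mod 11).
    Then x = 878 + 884·6 = 6182, valid modulo lcm(884, 11) = 9724: x ≡ 6182 (mod 9724).
Verify against each original: 6182 mod 13 = 7, 6182 mod 17 = 11, 6182 mod 4 = 2, 6182 mod 11 = 0.

x ≡ 6182 (mod 9724).


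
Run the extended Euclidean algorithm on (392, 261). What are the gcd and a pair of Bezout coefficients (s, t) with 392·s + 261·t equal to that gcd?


Euclidean algorithm on (392, 261) — divide until remainder is 0:
  392 = 1 · 261 + 131
  261 = 1 · 131 + 130
  131 = 1 · 130 + 1
  130 = 130 · 1 + 0
gcd(392, 261) = 1.
Track Bezout coefficients alongside the remainders: start with r₀ = 392 = a·1 + b·0 (s = 1, t = 0) and r₁ = 261 = a·0 + b·1 (s = 0, t = 1); each new remainder r_{k+1} = r_{k-1} − q_k·r_k inherits s_{k+1} = s_{k-1} − q_k·s_k, t_{k+1} = t_{k-1} − q_k·t_k, so r_k = a·s_k + b·t_k at every step:
  q = 1: r = 131, s = 1 − 1·0 = 1, t = 0 − 1·1 = -1  (check: 392·1 + 261·(-1) = 131)
  q = 1: r = 130, s = 0 − 1·1 = -1, t = 1 − 1·(-1) = 2  (check: 392·(-1) + 261·2 = 130)
  q = 1: r = 1, s = 1 − 1·(-1) = 2, t = -1 − 1·2 = -3  (check: 392·2 + 261·(-3) = 1)
The row with r = 1 (the gcd) gives the Bezout coefficients s = 2, t = -3.
Result: 392 · (2) + 261 · (-3) = 1.

gcd(392, 261) = 1; s = 2, t = -3 (check: 392·2 + 261·(-3) = 1).


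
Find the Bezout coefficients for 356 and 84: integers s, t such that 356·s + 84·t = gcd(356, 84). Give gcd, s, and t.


Euclidean algorithm on (356, 84) — divide until remainder is 0:
  356 = 4 · 84 + 20
  84 = 4 · 20 + 4
  20 = 5 · 4 + 0
gcd(356, 84) = 4.
Track Bezout coefficients alongside the remainders: start with r₀ = 356 = a·1 + b·0 (s = 1, t = 0) and r₁ = 84 = a·0 + b·1 (s = 0, t = 1); each new remainder r_{k+1} = r_{k-1} − q_k·r_k inherits s_{k+1} = s_{k-1} − q_k·s_k, t_{k+1} = t_{k-1} − q_k·t_k, so r_k = a·s_k + b·t_k at every step:
  q = 4: r = 20, s = 1 − 4·0 = 1, t = 0 − 4·1 = -4  (check: 356·1 + 84·(-4) = 20)
  q = 4: r = 4, s = 0 − 4·1 = -4, t = 1 − 4·(-4) = 17  (check: 356·(-4) + 84·17 = 4)
The row with r = 4 (the gcd) gives the Bezout coefficients s = -4, t = 17.
Result: 356 · (-4) + 84 · (17) = 4.

gcd(356, 84) = 4; s = -4, t = 17 (check: 356·(-4) + 84·17 = 4).


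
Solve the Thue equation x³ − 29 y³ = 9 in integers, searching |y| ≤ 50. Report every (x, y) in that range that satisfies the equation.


The equation is x³ - 29y³ = 9. For fixed y, x³ = 29·y³ + 9, so a solution requires the RHS to be a perfect cube.
Strategy: iterate y from -50 to 50, compute RHS = 29·y³ + 9, and check whether it is a (positive or negative) perfect cube.
Check small values of y:
  y = 0: RHS = 9 is not a perfect cube.
  y = 1: RHS = 38 is not a perfect cube.
  y = -1: RHS = -20 is not a perfect cube.
  y = 2: RHS = 241 is not a perfect cube.
  y = -2: RHS = -223 is not a perfect cube.
  y = 3: RHS = 792 is not a perfect cube.
  y = -3: RHS = -774 is not a perfect cube.
Continuing the search up to |y| = 50 finds no solutions either.
No (x, y) in the scanned range satisfies the equation.

No integer solutions with |y| ≤ 50.


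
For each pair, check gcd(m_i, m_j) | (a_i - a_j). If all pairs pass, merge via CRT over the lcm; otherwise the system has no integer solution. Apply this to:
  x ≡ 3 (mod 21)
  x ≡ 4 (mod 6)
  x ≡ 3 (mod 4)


Moduli 21, 6, 4 are not pairwise coprime, so CRT works modulo lcm(m_i) when all pairwise compatibility conditions hold.
Pairwise compatibility: gcd(m_i, m_j) must divide a_i - a_j for every pair.
Merge one congruence at a time:
  Start: x ≡ 3 (mod 21).
  Combine with x ≡ 4 (mod 6): gcd(21, 6) = 3, and 4 - 3 = 1 is NOT divisible by 3.
    ⇒ system is inconsistent (no integer solution).

No solution (the system is inconsistent).


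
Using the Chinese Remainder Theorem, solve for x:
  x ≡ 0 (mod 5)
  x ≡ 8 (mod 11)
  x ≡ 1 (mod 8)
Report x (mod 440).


Moduli 5, 11, 8 are pairwise coprime; by CRT there is a unique solution modulo M = 5 · 11 · 8 = 440.
Solve pairwise, accumulating the modulus:
  Start with x ≡ 0 (mod 5).
  Combine with x ≡ 8 (mod 11): since gcd(5, 11) = 1, we get a unique residue mod 55.
    Write x = 0 + 5·t and substitute into x ≡ 8 (mod 11): 5·t ≡ 8 − 0 = 8 (mod 11).
    The inverse of 5 mod 11 is 9 (since 5·9 = 45 = 4·11 + 1), so t ≡ 9·8 = 72 ≡ 6 (mod 11).
    Then x = 0 + 5·6 = 30, valid modulo lcm(5, 11) = 55: x ≡ 30 (mod 55).
  Combine with x ≡ 1 (mod 8): since gcd(55, 8) = 1, we get a unique residue mod 440.
    Write x = 30 + 55·t and substitute into x ≡ 1 (mod 8): 55·t ≡ 1 − 30 = -29 (mod 8).
    Reduce coefficients mod 8: 7·t ≡ 3 (mod 8).
    The inverse of 7 mod 8 is 7 (since 7·7 = 49 = 6·8 + 1), so t ≡ 7·3 = 21 ≡ 5 (mod 8).
    Then x = 30 + 55·5 = 305, valid modulo lcm(55, 8) = 440: x ≡ 305 (mod 440).
Verify: 305 mod 5 = 0 ✓, 305 mod 11 = 8 ✓, 305 mod 8 = 1 ✓.

x ≡ 305 (mod 440).


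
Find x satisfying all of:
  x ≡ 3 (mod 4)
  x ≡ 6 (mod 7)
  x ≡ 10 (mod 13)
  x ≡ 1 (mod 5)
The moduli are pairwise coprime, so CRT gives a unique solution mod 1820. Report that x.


Product of moduli M = 4 · 7 · 13 · 5 = 1820.
Merge one congruence at a time:
  Start: x ≡ 3 (mod 4).
  Combine with x ≡ 6 (mod 7); new modulus lcm = 28.
    Write x = 3 + 4·t and substitute into x ≡ 6 (mod 7): 4·t ≡ 6 − 3 = 3 (mod 7).
    The inverse of 4 mod 7 is 2 (since 4·2 = 8 = 1·7 + 1), so t ≡ 2·3 = 6 ≡ 6 (mod 7).
    Then x = 3 + 4·6 = 27, valid modulo lcm(4, 7) = 28: x ≡ 27 (mod 28).
  Combine with x ≡ 10 (mod 13); new modulus lcm = 364.
    Write x = 27 + 28·t and substitute into x ≡ 10 (mod 13): 28·t ≡ 10 − 27 = -17 (mod 13).
    Reduce coefficients mod 13: 2·t ≡ 9 (mod 13).
    The inverse of 2 mod 13 is 7 (since 2·7 = 14 = 1·13 + 1), so t ≡ 7·9 = 63 ≡ 11 (mod 13).
    Then x = 27 + 28·11 = 335, valid modulo lcm(28, 13) = 364: x ≡ 335 (mod 364).
  Combine with x ≡ 1 (mod 5); new modulus lcm = 1820.
    Write x = 335 + 364·t and substitute into x ≡ 1 (mod 5): 364·t ≡ 1 − 335 = -334 (mod 5).
    Reduce coefficients mod 5: 4·t ≡ 1 (mod 5).
    The inverse of 4 mod 5 is 4 (since 4·4 = 16 = 3·5 + 1), so t ≡ 4·1 = 4 ≡ 4 (mod 5).
    Then x = 335 + 364·4 = 1791, valid modulo lcm(364, 5) = 1820: x ≡ 1791 (mod 1820).
Verify against each original: 1791 mod 4 = 3, 1791 mod 7 = 6, 1791 mod 13 = 10, 1791 mod 5 = 1.

x ≡ 1791 (mod 1820).


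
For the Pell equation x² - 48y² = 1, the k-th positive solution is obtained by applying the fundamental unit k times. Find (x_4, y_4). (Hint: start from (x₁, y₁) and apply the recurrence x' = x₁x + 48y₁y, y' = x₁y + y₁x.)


Step 1: Find the fundamental solution (x₁, y₁) of x² - 48y² = 1.
  Expand √48 as a continued fraction. a₀ = ⌊√48⌋ = 6; iterate m_{k+1} = d_k·a_k − m_k, d_{k+1} = (48 − m_{k+1}²)/d_k, a_{k+1} = ⌊(a₀ + m_{k+1})/d_{k+1}⌋ (starting m₀ = 0, d₀ = 1), with convergents p_k = a_k·p_{k-1} + p_{k-2}, q_k = a_k·q_{k-1} + q_{k-2} (p₋₁ = 1, q₋₁ = 0):
  k = 0: a₀ = 6; p₀/q₀ = 6/1; p₀² − 48·q₀² = 36 − 48 = -12.
  k = 1: m = 6, d = 12, a = ⌊(6 + 6)/12⌋ = 1; p/q = (1·6 + 1)/(1·1 + 0) = 7/1; p² − 48·q² = 49 − 48 = 1.
  The first convergent with p² − 48·q² = 1 gives the fundamental solution (x₁, y₁) = (7, 1).
Step 2: Apply the recurrence (x_{n+1}, y_{n+1}) = (x₁x_n + 48y₁y_n, x₁y_n + y₁x_n) repeatedly.
  From (x_1, y_1) = (7, 1): x_2 = 7·7 + 48·1·1 = 97; y_2 = 7·1 + 1·7 = 14.
  From (x_2, y_2) = (97, 14): x_3 = 7·97 + 48·1·14 = 1351; y_3 = 7·14 + 1·97 = 195.
  From (x_3, y_3) = (1351, 195): x_4 = 7·1351 + 48·1·195 = 18817; y_4 = 7·195 + 1·1351 = 2716.
Step 3: Verify x_4² - 48·y_4² = 354079489 - 354079488 = 1 (should be 1). ✓

(x_1, y_1) = (7, 1); (x_4, y_4) = (18817, 2716).


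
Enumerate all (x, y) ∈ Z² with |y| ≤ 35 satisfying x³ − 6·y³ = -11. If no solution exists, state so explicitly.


The equation is x³ - 6y³ = -11. For fixed y, x³ = 6·y³ − 11, so a solution requires the RHS to be a perfect cube.
Strategy: iterate y from -35 to 35, compute RHS = 6·y³ − 11, and check whether it is a (positive or negative) perfect cube.
Check small values of y:
  y = 0: RHS = -11 is not a perfect cube.
  y = 1: RHS = -5 is not a perfect cube.
  y = -1: RHS = -17 is not a perfect cube.
  y = 2: RHS = 37 is not a perfect cube.
  y = -2: RHS = -59 is not a perfect cube.
  y = 3: RHS = 151 is not a perfect cube.
  y = -3: RHS = -173 is not a perfect cube.
Continuing the search up to |y| = 35 finds no solutions either.
No (x, y) in the scanned range satisfies the equation.

No integer solutions with |y| ≤ 35.


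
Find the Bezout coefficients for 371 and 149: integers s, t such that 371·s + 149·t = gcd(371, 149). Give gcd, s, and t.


Euclidean algorithm on (371, 149) — divide until remainder is 0:
  371 = 2 · 149 + 73
  149 = 2 · 73 + 3
  73 = 24 · 3 + 1
  3 = 3 · 1 + 0
gcd(371, 149) = 1.
Track Bezout coefficients alongside the remainders: start with r₀ = 371 = a·1 + b·0 (s = 1, t = 0) and r₁ = 149 = a·0 + b·1 (s = 0, t = 1); each new remainder r_{k+1} = r_{k-1} − q_k·r_k inherits s_{k+1} = s_{k-1} − q_k·s_k, t_{k+1} = t_{k-1} − q_k·t_k, so r_k = a·s_k + b·t_k at every step:
  q = 2: r = 73, s = 1 − 2·0 = 1, t = 0 − 2·1 = -2  (check: 371·1 + 149·(-2) = 73)
  q = 2: r = 3, s = 0 − 2·1 = -2, t = 1 − 2·(-2) = 5  (check: 371·(-2) + 149·5 = 3)
  q = 24: r = 1, s = 1 − 24·(-2) = 49, t = -2 − 24·5 = -122  (check: 371·49 + 149·(-122) = 1)
The row with r = 1 (the gcd) gives the Bezout coefficients s = 49, t = -122.
Result: 371 · (49) + 149 · (-122) = 1.

gcd(371, 149) = 1; s = 49, t = -122 (check: 371·49 + 149·(-122) = 1).


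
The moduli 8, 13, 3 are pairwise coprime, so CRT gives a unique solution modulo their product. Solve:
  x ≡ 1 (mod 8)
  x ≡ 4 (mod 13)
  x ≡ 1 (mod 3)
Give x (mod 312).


Moduli 8, 13, 3 are pairwise coprime; by CRT there is a unique solution modulo M = 8 · 13 · 3 = 312.
Solve pairwise, accumulating the modulus:
  Start with x ≡ 1 (mod 8).
  Combine with x ≡ 4 (mod 13): since gcd(8, 13) = 1, we get a unique residue mod 104.
    Write x = 1 + 8·t and substitute into x ≡ 4 (mod 13): 8·t ≡ 4 − 1 = 3 (mod 13).
    The inverse of 8 mod 13 is 5 (since 8·5 = 40 = 3·13 + 1), so t ≡ 5·3 = 15 ≡ 2 (mod 13).
    Then x = 1 + 8·2 = 17, valid modulo lcm(8, 13) = 104: x ≡ 17 (mod 104).
  Combine with x ≡ 1 (mod 3): since gcd(104, 3) = 1, we get a unique residue mod 312.
    Write x = 17 + 104·t and substitute into x ≡ 1 (mod 3): 104·t ≡ 1 − 17 = -16 (mod 3).
    Reduce coefficients mod 3: 2·t ≡ 2 (mod 3).
    The inverse of 2 mod 3 is 2 (since 2·2 = 4 = 1·3 + 1), so t ≡ 2·2 = 4 ≡ 1 (mod 3).
    Then x = 17 + 104·1 = 121, valid modulo lcm(104, 3) = 312: x ≡ 121 (mod 312).
Verify: 121 mod 8 = 1 ✓, 121 mod 13 = 4 ✓, 121 mod 3 = 1 ✓.

x ≡ 121 (mod 312).


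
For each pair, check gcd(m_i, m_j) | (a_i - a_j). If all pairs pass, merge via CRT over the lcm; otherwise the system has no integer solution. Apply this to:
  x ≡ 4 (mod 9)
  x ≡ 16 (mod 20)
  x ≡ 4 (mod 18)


Moduli 9, 20, 18 are not pairwise coprime, so CRT works modulo lcm(m_i) when all pairwise compatibility conditions hold.
Pairwise compatibility: gcd(m_i, m_j) must divide a_i - a_j for every pair.
Merge one congruence at a time:
  Start: x ≡ 4 (mod 9).
  Combine with x ≡ 16 (mod 20): gcd(9, 20) = 1; 16 - 4 = 12, which IS divisible by 1, so compatible.
    Write x = 4 + 9·t and substitute into x ≡ 16 (mod 20): 9·t ≡ 16 − 4 = 12 (mod 20).
    The inverse of 9 mod 20 is 9 (since 9·9 = 81 = 4·20 + 1), so t ≡ 9·12 = 108 ≡ 8 (mod 20).
    Then x = 4 + 9·8 = 76, valid modulo lcm(9, 20) = 180: x ≡ 76 (mod 180).
  Combine with x ≡ 4 (mod 18): gcd(180, 18) = 18; 4 - 76 = -72, which IS divisible by 18, so compatible.
    Write x = 76 + 180·t and substitute into x ≡ 4 (mod 18): 180·t ≡ 4 − 76 = -72 (mod 18).
    Divide the congruence (and modulus) by g = 18: 10·t ≡ -4 (mod 1).
    Modulo 1 every t works; take t = 0.
    Then x = 76 + 180·0 = 76, valid modulo lcm(180, 18) = 180: x ≡ 76 (mod 180).
Verify: 76 mod 9 = 4, 76 mod 20 = 16, 76 mod 18 = 4.

x ≡ 76 (mod 180).


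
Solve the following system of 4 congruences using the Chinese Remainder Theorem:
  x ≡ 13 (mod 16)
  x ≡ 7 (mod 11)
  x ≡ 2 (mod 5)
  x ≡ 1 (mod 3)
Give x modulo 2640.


Product of moduli M = 16 · 11 · 5 · 3 = 2640.
Merge one congruence at a time:
  Start: x ≡ 13 (mod 16).
  Combine with x ≡ 7 (mod 11); new modulus lcm = 176.
    Write x = 13 + 16·t and substitute into x ≡ 7 (mod 11): 16·t ≡ 7 − 13 = -6 (mod 11).
    Reduce coefficients mod 11: 5·t ≡ 5 (mod 11).
    The inverse of 5 mod 11 is 9 (since 5·9 = 45 = 4·11 + 1), so t ≡ 9·5 = 45 ≡ 1 (mod 11).
    Then x = 13 + 16·1 = 29, valid modulo lcm(16, 11) = 176: x ≡ 29 (mod 176).
  Combine with x ≡ 2 (mod 5); new modulus lcm = 880.
    Write x = 29 + 176·t and substitute into x ≡ 2 (mod 5): 176·t ≡ 2 − 29 = -27 (mod 5).
    Reduce coefficients mod 5: 1·t ≡ 3 (mod 5).
    So t ≡ 3 (mod 5).
    Then x = 29 + 176·3 = 557, valid modulo lcm(176, 5) = 880: x ≡ 557 (mod 880).
  Combine with x ≡ 1 (mod 3); new modulus lcm = 2640.
    Write x = 557 + 880·t and substitute into x ≡ 1 (mod 3): 880·t ≡ 1 − 557 = -556 (mod 3).
    Reduce coefficients mod 3: 1·t ≡ 2 (mod 3).
    So t ≡ 2 (mod 3).
    Then x = 557 + 880·2 = 2317, valid modulo lcm(880, 3) = 2640: x ≡ 2317 (mod 2640).
Verify against each original: 2317 mod 16 = 13, 2317 mod 11 = 7, 2317 mod 5 = 2, 2317 mod 3 = 1.

x ≡ 2317 (mod 2640).
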